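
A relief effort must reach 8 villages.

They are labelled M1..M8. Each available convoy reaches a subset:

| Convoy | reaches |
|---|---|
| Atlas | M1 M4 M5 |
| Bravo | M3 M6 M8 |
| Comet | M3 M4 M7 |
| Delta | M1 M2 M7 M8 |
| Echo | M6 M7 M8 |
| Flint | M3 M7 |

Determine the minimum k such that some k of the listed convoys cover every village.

3

Atlas and Bravo and Delta together: Atlas ∪ Bravo ∪ Delta = {M1, M2, M3, M4, M5, M6, M7, M8} — every village is covered.
Only Delta contains M2, so Delta is forced; the remaining 4 villages need at least 2 more convoys (each remaining convoy adds at most 2) — so at least 3 convoys are needed, and 3 is optimal.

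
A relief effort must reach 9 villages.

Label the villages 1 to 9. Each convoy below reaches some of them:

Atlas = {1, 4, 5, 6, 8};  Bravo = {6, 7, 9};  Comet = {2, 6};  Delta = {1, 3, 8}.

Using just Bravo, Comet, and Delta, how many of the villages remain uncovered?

2

Union of Bravo, Comet, Delta = {1, 2, 3, 6, 7, 8, 9}.
Not covered: 4, 5 — 2 villages.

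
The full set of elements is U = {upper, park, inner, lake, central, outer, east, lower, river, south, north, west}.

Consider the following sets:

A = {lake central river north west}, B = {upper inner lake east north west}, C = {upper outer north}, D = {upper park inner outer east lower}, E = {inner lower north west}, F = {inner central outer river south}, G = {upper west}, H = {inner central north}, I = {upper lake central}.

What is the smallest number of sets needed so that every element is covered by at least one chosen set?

B and D and F together: B ∪ D ∪ F = {upper, park, inner, lake, central, outer, east, lower, river, south, north, west} — every element is covered.
Only D contains park, so D is forced; the remaining 6 elements need at least 2 more sets (each remaining set adds at most 5) — so at least 3 sets are needed, and 3 is optimal.

3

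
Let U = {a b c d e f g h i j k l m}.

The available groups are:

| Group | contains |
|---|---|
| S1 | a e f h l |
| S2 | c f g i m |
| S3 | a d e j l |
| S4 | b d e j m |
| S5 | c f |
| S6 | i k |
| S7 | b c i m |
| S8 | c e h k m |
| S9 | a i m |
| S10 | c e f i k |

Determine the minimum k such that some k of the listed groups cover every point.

4

S2, S3, S4, and S8 cover everything between them: the union {a, b, c, d, e, f, g, h, i, j, k, l, m} is all of U.
No 3 of the 10 groups cover everything (all 120 combinations miss at least one point), so 4 is optimal.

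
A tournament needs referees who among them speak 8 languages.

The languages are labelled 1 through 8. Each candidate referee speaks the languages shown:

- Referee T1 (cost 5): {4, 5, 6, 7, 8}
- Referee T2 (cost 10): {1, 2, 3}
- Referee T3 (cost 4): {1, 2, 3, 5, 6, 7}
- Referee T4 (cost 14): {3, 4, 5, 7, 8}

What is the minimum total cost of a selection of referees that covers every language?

9

T1, T3 together cover every language (T1 ∪ T3 = {1, 2, 3, 4, 5, 6, 7, 8}); total cost 5 + 4 = 9.
No covering selection has total cost below 9.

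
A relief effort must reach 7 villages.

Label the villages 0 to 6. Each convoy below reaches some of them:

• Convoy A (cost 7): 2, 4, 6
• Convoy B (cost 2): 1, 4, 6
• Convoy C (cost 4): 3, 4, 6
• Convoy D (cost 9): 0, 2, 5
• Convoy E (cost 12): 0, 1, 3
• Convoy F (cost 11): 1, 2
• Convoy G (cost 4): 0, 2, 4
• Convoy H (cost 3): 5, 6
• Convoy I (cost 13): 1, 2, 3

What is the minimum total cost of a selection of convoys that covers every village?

13

B, C, G, H together cover every village (B ∪ C ∪ G ∪ H = {0, 1, 2, 3, 4, 5, 6}); total cost 2 + 4 + 4 + 3 = 13.
No covering selection has total cost below 13.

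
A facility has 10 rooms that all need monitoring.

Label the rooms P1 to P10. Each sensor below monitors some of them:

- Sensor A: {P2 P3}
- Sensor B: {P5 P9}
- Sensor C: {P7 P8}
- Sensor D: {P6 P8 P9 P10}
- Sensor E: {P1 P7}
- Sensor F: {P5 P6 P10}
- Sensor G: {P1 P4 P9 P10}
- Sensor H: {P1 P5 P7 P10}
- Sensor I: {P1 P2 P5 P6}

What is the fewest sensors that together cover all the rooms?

Take {A, D, G, H}. Their union is {P1, P2, P3, P4, P5, P6, P7, P8, P9, P10}, which is all 10 rooms.
No 3 of the 9 sensors cover everything (all 84 combinations miss at least one room), so 4 is optimal.

4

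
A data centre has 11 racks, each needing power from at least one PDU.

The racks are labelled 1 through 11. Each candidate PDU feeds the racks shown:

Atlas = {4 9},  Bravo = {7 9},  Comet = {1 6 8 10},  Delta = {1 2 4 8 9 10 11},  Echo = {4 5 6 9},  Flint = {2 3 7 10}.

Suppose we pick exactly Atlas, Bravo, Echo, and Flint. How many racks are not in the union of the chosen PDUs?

3

Union of Atlas, Bravo, Echo, Flint = {2, 3, 4, 5, 6, 7, 9, 10}.
Not covered: 1, 8, 11 — 3 racks.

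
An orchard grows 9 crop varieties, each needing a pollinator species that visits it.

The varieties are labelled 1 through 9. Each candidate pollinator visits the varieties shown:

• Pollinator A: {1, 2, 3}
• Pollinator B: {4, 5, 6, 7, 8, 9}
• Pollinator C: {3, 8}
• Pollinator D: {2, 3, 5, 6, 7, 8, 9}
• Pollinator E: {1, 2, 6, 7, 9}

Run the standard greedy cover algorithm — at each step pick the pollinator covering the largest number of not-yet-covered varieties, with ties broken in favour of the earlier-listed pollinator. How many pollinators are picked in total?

Greedy: pick D (covers 7 new) → pick A (covers 1 new) → pick B (covers 1 new). Total picks: 3.
(The true minimum cover uses only 2 pollinators, so greedy is not optimal here.)

3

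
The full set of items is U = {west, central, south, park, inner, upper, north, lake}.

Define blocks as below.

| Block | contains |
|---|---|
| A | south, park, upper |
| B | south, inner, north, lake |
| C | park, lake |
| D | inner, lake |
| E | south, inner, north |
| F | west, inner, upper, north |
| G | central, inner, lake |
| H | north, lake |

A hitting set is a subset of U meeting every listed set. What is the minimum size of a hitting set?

3

Take T = {inner, upper, lake}. Each listed block contains at least one of these, so T is a hitting set of size 3.
No choice of 2 items meets every block, so 3 is the minimum.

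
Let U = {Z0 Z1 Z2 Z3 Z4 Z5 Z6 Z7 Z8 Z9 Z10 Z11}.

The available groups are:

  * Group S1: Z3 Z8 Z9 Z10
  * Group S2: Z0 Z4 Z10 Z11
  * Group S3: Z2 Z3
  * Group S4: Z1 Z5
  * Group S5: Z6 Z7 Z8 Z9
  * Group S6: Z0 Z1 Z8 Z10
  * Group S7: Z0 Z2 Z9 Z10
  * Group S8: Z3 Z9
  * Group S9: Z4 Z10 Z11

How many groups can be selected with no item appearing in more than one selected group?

S2, S3, S4, S5 are pairwise disjoint (S2={Z0,Z4,Z10,Z11}; S3={Z2,Z3}; S4={Z1,Z5}; S5={Z6,Z7,Z8,Z9}).
Every remaining group overlaps one of these, and no 5 of the listed groups are pairwise disjoint, so 4 is the maximum.

4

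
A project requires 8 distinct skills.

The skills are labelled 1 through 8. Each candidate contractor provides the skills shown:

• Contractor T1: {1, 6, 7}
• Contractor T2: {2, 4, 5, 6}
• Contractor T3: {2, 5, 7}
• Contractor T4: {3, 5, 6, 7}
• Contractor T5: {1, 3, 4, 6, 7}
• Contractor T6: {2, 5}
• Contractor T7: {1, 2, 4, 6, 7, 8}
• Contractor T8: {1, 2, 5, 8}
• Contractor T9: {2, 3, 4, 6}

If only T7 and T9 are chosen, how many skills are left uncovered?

1

Union of T7, T9 = {1, 2, 3, 4, 6, 7, 8}.
Not covered: 5 — 1 skill.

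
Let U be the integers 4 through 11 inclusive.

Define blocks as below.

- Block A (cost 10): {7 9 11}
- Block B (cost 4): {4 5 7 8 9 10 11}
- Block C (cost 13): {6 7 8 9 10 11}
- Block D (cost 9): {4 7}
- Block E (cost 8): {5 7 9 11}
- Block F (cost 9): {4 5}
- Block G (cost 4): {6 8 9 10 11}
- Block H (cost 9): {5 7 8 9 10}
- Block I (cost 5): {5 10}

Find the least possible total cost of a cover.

8

B, G together cover every point (B ∪ G = {4, 5, 6, 7, 8, 9, 10, 11}); total cost 4 + 4 = 8.
No covering selection has total cost below 8.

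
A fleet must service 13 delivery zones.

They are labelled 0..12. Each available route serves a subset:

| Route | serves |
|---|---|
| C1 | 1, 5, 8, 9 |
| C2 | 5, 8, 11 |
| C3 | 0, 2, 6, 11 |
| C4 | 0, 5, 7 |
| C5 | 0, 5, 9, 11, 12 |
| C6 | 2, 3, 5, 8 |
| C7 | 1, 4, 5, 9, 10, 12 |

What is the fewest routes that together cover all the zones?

Take {C3, C4, C6, C7}. Their union is {0, 1, 2, 3, 4, 5, 6, 7, 8, 9, 10, 11, 12}, which is all 13 zones.
No 3 of the 7 routes cover everything (all 35 combinations miss at least one zone), so 4 is optimal.

4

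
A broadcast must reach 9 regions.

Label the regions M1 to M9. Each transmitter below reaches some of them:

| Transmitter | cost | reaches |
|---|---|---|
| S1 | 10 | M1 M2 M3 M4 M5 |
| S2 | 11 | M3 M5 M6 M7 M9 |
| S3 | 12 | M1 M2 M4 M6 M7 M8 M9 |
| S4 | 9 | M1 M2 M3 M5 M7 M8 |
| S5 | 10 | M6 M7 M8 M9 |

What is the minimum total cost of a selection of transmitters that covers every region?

S1, S5 together cover every region (S1 ∪ S5 = {M1, M2, M3, M4, M5, M6, M7, M8, M9}); total cost 10 + 10 = 20.
The greedy pick S4, S3 costs 21; no covering selection beats 20.

20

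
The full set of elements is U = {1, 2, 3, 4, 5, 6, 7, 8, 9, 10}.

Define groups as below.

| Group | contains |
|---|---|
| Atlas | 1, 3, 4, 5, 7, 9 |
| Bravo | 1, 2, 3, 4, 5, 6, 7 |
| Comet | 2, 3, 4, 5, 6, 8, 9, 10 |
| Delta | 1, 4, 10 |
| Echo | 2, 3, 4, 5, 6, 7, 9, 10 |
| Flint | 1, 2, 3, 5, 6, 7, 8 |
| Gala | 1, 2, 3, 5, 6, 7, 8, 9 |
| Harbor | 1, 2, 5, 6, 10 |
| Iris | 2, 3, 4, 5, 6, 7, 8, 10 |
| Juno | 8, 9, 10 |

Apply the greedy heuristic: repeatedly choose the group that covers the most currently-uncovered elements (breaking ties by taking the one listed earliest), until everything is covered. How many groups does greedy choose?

2

Greedy: pick Comet (covers 8 new) → pick Atlas (covers 2 new). Total picks: 2.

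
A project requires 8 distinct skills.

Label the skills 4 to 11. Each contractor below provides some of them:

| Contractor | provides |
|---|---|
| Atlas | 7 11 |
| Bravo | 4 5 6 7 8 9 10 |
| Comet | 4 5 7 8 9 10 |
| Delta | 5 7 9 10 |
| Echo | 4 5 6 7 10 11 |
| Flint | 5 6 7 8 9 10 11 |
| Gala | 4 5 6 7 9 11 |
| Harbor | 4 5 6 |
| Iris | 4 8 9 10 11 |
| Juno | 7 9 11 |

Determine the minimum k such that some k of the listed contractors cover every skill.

Take {Echo, Flint}. Their union is {4, 5, 6, 7, 8, 9, 10, 11}, which is all 8 skills.
No single contractor has all 8 skills (the largest, Bravo, has 7), so 2 is optimal.

2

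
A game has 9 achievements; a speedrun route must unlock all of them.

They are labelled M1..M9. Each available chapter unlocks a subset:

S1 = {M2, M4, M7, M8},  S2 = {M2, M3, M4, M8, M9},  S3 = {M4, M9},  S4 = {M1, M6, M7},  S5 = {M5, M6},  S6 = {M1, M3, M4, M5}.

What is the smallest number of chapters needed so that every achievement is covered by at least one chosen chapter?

Take {S2, S4, S5}. Their union is {M1, M2, M3, M4, M5, M6, M7, M8, M9}, which is all 9 achievements.
No 2 of the 6 chapters cover everything (all 15 combinations miss at least one achievement), so 3 is optimal.

3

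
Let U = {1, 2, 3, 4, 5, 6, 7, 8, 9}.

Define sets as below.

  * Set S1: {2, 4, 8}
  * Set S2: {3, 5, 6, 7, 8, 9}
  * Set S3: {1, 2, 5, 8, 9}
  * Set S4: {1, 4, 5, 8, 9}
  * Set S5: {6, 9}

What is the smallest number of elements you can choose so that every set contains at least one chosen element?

2

The 2 elements {4, 9} hit every set.
The sets S1, S5 are pairwise disjoint, so any hitting set needs a separate element for each — at least 2. Hence 2 is optimal.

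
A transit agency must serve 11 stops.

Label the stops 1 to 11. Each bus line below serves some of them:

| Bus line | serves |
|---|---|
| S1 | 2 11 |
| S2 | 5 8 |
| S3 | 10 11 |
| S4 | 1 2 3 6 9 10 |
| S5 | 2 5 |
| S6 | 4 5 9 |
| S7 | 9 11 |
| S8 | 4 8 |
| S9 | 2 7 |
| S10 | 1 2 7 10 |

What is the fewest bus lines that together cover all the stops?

5

Take {S2, S4, S7, S8, S9}. Their union is {1, 2, 3, 4, 5, 6, 7, 8, 9, 10, 11}, which is all 11 stops.
No 4 of the 10 bus lines cover everything (all 210 combinations miss at least one stop), so 5 is optimal.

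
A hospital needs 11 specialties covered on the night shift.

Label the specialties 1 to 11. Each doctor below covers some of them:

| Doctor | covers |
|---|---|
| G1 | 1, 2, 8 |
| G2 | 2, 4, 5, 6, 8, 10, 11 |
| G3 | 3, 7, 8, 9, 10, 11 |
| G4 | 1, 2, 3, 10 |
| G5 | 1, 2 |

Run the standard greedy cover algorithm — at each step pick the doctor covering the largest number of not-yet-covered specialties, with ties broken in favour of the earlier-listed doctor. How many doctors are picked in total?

Greedy: pick G2 (covers 7 new) → pick G3 (covers 3 new) → pick G1 (covers 1 new). Total picks: 3.

3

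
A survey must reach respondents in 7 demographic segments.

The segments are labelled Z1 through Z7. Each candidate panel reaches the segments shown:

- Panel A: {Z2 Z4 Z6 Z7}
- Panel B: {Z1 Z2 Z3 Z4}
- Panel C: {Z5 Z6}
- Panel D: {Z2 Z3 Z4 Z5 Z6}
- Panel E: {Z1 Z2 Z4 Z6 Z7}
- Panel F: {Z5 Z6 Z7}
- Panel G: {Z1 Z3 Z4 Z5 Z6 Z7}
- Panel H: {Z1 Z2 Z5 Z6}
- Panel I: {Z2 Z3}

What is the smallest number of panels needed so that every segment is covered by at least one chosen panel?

2

Take {B, G}. Their union is {Z1, Z2, Z3, Z4, Z5, Z6, Z7}, which is all 7 segments.
No single panel has all 7 segments (the largest, G, has 6), so 2 is optimal.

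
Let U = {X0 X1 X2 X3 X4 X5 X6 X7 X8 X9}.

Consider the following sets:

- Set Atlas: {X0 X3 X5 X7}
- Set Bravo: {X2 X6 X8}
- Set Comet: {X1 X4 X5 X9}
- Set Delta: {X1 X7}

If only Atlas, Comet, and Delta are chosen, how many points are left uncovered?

3

Union of Atlas, Comet, Delta = {X0, X1, X3, X4, X5, X7, X9}.
Not covered: X2, X6, X8 — 3 points.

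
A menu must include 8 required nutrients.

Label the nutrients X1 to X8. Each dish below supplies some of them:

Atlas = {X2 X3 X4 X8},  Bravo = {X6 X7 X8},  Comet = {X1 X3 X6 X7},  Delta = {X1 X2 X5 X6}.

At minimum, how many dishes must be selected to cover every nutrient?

Atlas and Comet and Delta together: Atlas ∪ Comet ∪ Delta = {X1, X2, X3, X4, X5, X6, X7, X8} — every nutrient is covered.
Only Atlas contains X4, so Atlas is forced; the remaining 4 nutrients need at least 2 more dishes (each remaining dish adds at most 3) — so at least 3 dishes are needed, and 3 is optimal.

3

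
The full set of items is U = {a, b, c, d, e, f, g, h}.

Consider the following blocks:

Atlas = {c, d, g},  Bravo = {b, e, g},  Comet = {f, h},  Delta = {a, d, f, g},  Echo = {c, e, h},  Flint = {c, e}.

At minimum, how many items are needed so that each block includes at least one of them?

T = {e, g, h} meets every block (each contains at least one member of T), and |T| = 3.
No choice of 2 items meets every block, so 3 is the minimum.

3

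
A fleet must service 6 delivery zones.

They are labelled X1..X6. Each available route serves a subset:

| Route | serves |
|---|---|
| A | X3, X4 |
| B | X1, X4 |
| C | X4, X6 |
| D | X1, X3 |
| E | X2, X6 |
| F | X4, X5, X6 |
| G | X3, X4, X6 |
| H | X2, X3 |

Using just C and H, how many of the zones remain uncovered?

2

Union of C, H = {X2, X3, X4, X6}.
Not covered: X1, X5 — 2 zones.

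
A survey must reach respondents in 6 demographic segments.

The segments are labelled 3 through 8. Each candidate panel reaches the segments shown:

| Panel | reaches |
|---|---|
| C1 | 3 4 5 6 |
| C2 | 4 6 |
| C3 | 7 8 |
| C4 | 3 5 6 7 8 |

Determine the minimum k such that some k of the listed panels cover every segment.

Take {C2, C4}. Their union is {3, 4, 5, 6, 7, 8}, which is all 6 segments.
No single panel has all 6 segments (the largest, C4, has 5), so 2 is optimal.

2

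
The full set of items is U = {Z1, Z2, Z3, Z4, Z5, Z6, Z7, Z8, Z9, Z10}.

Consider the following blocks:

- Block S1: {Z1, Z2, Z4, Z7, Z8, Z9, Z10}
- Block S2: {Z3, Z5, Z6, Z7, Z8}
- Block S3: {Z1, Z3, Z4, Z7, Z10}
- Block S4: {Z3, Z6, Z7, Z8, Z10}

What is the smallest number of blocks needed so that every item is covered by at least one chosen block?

2

Take {S1, S2}. Their union is {Z1, Z2, Z3, Z4, Z5, Z6, Z7, Z8, Z9, Z10}, which is all 10 items.
No single block has all 10 items (the largest, S1, has 7), so 2 is optimal.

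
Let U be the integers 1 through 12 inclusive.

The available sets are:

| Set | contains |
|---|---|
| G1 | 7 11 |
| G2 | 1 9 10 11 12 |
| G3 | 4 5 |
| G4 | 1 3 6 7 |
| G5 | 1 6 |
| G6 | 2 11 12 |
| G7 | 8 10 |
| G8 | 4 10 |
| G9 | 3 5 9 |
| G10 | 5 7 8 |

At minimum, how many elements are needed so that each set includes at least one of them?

H = {1, 5, 10, 11} meets every set (each contains at least one member of H), and |H| = 4.
The sets G1, G3, G5, G7 are pairwise disjoint, so any hitting set needs a separate element for each — at least 4. Hence 4 is optimal.

4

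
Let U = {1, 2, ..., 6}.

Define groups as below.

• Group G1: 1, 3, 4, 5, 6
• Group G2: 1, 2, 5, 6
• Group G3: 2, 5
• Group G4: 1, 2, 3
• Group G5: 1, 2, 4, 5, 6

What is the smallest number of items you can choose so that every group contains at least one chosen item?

H = {2, 5} meets every group (each contains at least one member of H), and |H| = 2.
No single item lies in every group, so at least 2 are needed and 2 is optimal.

2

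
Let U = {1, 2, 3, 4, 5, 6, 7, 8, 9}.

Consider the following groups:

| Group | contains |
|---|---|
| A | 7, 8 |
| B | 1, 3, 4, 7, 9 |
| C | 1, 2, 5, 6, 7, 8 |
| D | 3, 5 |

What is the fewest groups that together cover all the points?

B and C together: B ∪ C = {1, 2, 3, 4, 5, 6, 7, 8, 9} — every point is covered.
No single group has all 9 points (the largest, C, has 6), so 2 is optimal.

2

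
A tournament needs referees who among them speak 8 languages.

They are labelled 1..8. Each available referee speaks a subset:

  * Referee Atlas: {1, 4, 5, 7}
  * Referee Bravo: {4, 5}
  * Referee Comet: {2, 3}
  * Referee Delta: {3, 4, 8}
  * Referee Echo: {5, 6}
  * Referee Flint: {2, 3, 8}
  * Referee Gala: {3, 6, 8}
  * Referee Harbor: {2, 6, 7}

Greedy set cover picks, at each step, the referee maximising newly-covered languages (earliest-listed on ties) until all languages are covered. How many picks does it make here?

Greedy: pick Atlas (covers 4 new) → pick Flint (covers 3 new) → pick Echo (covers 1 new). Total picks: 3.

3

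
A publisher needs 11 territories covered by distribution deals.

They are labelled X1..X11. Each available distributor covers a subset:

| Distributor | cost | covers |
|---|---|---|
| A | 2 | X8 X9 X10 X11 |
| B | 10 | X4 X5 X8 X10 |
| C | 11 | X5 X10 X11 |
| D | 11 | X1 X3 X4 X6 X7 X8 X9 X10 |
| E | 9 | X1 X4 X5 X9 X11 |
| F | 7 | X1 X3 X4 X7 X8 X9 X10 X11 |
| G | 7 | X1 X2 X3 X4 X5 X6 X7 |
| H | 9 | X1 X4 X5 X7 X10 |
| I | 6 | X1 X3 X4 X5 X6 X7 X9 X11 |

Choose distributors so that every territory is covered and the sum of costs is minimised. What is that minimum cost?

A, G together cover every territory (A ∪ G = {X1, X2, X3, X4, X5, X6, X7, X8, X9, X10, X11}); total cost 2 + 7 = 9.
No covering selection has total cost below 9.

9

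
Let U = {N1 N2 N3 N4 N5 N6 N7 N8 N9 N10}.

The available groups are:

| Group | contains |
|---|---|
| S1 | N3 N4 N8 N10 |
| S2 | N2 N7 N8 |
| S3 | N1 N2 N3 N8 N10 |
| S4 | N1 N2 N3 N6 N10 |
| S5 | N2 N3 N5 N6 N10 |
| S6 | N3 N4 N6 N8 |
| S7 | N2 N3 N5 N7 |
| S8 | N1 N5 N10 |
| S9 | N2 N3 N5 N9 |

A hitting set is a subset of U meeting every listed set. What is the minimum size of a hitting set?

3

Take H = {N2, N3, N5}. Each listed group contains at least one of these, so H is a hitting set of size 3.
No choice of 2 elements meets every group, so 3 is the minimum.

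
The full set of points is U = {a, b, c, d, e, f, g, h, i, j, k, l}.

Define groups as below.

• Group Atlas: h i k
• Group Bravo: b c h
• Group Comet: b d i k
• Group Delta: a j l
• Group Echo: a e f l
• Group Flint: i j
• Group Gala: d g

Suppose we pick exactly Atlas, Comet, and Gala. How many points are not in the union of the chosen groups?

6

Union of Atlas, Comet, Gala = {b, d, g, h, i, k}.
Not covered: a, c, e, f, j, l — 6 points.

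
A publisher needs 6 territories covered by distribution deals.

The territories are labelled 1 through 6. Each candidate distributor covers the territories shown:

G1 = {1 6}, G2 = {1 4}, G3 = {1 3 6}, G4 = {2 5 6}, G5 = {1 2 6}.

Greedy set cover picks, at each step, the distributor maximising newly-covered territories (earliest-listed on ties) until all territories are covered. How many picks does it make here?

3

Greedy: pick G3 (covers 3 new) → pick G4 (covers 2 new) → pick G2 (covers 1 new). Total picks: 3.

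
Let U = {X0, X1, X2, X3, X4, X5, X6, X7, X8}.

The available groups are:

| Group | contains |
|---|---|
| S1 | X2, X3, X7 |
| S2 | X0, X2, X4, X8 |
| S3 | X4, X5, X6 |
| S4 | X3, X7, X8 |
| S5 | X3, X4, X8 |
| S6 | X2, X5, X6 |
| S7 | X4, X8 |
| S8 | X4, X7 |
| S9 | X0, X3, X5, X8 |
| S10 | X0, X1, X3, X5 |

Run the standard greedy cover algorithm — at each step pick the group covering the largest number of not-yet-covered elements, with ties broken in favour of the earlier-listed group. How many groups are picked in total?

Greedy: pick S2 (covers 4 new) → pick S10 (covers 3 new) → pick S1 (covers 1 new) → pick S3 (covers 1 new). Total picks: 4.

4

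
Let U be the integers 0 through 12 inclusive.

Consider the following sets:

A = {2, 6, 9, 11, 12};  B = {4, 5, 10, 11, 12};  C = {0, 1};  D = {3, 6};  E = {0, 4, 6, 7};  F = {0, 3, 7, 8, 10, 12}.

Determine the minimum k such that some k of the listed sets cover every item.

4

A and B and C and F together: A ∪ B ∪ C ∪ F = {0, 1, 2, 3, 4, 5, 6, 7, 8, 9, 10, 11, 12} — every item is covered.
Only C contains 1, so C is forced; the remaining 11 items need at least 3 more sets (each remaining set adds at most 5) — so at least 4 sets are needed, and 4 is optimal.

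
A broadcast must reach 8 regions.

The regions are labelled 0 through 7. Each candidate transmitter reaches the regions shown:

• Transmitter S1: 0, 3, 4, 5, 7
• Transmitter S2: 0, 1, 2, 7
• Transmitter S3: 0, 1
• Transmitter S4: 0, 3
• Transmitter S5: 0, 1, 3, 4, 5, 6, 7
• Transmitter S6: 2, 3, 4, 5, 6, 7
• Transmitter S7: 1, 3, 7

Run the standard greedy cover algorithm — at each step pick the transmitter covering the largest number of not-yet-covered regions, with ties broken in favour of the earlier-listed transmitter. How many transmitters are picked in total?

2

Greedy: pick S5 (covers 7 new) → pick S2 (covers 1 new). Total picks: 2.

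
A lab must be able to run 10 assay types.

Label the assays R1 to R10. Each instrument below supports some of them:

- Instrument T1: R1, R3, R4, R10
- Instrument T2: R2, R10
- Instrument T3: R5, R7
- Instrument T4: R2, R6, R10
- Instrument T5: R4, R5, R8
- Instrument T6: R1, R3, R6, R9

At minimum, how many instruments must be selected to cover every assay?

4

Take {T3, T4, T5, T6}. Their union is {R1, R2, R3, R4, R5, R6, R7, R8, R9, R10}, which is all 10 assays.
No 3 of the 6 instruments cover everything (all 20 combinations miss at least one assay), so 4 is optimal.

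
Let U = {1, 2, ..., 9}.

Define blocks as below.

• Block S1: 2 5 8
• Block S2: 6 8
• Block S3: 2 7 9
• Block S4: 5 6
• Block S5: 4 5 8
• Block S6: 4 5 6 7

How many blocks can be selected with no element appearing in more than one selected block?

2

S3, S5 are pairwise disjoint (S3={2,7,9}; S5={4,5,8}).
Every remaining block overlaps one of these, and no 3 of the listed blocks are pairwise disjoint, so 2 is the maximum.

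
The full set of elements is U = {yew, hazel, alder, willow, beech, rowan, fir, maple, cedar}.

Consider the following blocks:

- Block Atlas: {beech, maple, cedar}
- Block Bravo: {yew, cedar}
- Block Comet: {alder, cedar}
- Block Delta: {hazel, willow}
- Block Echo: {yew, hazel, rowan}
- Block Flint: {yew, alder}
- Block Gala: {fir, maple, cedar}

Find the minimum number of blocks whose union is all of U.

5

Atlas and Delta and Echo and Flint and Gala together: Atlas ∪ Delta ∪ Echo ∪ Flint ∪ Gala = {yew, hazel, alder, willow, beech, rowan, fir, maple, cedar} — every element is covered.
No 4 of the 7 blocks cover everything (all 35 combinations miss at least one element), so 5 is optimal.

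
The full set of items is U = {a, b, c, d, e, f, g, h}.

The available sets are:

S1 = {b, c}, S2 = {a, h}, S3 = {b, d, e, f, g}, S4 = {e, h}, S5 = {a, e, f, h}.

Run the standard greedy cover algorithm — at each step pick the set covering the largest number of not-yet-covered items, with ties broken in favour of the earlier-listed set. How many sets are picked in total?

3

Greedy: pick S3 (covers 5 new) → pick S2 (covers 2 new) → pick S1 (covers 1 new). Total picks: 3.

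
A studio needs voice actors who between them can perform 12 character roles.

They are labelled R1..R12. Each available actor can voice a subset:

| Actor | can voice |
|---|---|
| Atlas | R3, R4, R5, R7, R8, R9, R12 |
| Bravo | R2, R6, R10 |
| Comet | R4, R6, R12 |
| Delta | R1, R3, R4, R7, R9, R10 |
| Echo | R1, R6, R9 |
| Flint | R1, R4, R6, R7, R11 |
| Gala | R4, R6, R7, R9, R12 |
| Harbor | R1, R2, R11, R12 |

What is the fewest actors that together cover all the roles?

3

Take {Atlas, Bravo, Flint}. Their union is {R1, R2, R3, R4, R5, R6, R7, R8, R9, R10, R11, R12}, which is all 12 roles.
Only Atlas contains R5, so Atlas is forced; the remaining 5 roles need at least 2 more actors (each remaining actor adds at most 3) — so at least 3 actors are needed, and 3 is optimal.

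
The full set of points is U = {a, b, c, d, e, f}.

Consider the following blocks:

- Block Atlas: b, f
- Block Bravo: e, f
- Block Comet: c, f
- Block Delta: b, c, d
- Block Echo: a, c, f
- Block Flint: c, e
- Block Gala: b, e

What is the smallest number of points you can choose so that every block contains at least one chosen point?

The 3 points {b, c, e} hit every block.
No choice of 2 points meets every block, so 3 is the minimum.

3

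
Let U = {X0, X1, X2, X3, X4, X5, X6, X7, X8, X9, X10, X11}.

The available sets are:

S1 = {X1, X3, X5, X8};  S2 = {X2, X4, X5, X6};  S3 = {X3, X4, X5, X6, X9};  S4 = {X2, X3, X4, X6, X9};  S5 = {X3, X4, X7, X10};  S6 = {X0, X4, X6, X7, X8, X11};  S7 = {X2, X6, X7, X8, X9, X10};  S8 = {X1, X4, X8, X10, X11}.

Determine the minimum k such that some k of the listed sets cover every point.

S1, S6, and S7 cover everything between them: the union {X0, X1, X2, X3, X4, X5, X6, X7, X8, X9, X10, X11} is all of U.
Only S6 contains X0, so S6 is forced; the remaining 6 points need at least 2 more sets (each remaining set adds at most 3) — so at least 3 sets are needed, and 3 is optimal.

3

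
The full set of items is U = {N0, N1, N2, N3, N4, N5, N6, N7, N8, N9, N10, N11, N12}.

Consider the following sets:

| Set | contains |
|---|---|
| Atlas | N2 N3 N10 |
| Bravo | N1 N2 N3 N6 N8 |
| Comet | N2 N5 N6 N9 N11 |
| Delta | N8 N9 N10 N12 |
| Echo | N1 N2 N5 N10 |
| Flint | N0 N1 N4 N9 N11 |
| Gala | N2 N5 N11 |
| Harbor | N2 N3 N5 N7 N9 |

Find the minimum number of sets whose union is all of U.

Bravo and Delta and Flint and Harbor together: Bravo ∪ Delta ∪ Flint ∪ Harbor = {N0, N1, N2, N3, N4, N5, N6, N7, N8, N9, N10, N11, N12} — every item is covered.
Only Delta contains N12, so Delta is forced; the remaining 9 items need at least 3 more sets (each remaining set adds at most 4) — so at least 4 sets are needed, and 4 is optimal.

4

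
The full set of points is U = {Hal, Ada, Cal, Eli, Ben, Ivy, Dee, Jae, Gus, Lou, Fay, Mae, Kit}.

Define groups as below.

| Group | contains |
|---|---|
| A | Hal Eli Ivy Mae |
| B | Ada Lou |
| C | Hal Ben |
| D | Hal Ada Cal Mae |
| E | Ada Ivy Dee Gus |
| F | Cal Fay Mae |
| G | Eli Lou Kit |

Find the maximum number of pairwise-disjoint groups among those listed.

4

C, E, F, G are pairwise disjoint (C={Hal,Ben}; E={Ada,Ivy,Dee,Gus}; F={Cal,Fay,Mae}; G={Eli,Lou,Kit}).
Every remaining group overlaps one of these, and no 5 of the listed groups are pairwise disjoint, so 4 is the maximum.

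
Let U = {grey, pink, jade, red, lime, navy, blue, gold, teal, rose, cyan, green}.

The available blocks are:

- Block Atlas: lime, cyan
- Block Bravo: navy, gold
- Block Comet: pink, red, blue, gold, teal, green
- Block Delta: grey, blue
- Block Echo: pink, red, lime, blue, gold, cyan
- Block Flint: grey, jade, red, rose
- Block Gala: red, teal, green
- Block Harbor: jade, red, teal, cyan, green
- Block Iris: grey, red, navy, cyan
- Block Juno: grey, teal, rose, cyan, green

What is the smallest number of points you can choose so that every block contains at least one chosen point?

4

Take H = {grey, navy, teal, cyan}. Each listed block contains at least one of these, so H is a hitting set of size 4.
The blocks Atlas, Bravo, Delta, Gala are pairwise disjoint, so any hitting set needs a separate point for each — at least 4. Hence 4 is optimal.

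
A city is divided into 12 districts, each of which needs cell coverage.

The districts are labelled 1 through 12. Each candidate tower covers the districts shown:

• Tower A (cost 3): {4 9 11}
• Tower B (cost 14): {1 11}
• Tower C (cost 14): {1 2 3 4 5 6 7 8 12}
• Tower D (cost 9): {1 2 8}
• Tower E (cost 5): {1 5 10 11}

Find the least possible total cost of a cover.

22

A, C, E together cover every district (A ∪ C ∪ E = {1, 2, 3, 4, 5, 6, 7, 8, 9, 10, 11, 12}); total cost 3 + 14 + 5 = 22.
No covering selection has total cost below 22.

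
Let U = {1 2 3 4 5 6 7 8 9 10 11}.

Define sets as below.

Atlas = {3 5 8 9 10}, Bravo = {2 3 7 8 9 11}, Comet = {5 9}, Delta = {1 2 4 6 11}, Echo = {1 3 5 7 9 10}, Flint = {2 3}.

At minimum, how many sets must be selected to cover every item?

Atlas and Delta and Echo together: Atlas ∪ Delta ∪ Echo = {1, 2, 3, 4, 5, 6, 7, 8, 9, 10, 11} — every item is covered.
Only Delta contains 4, so Delta is forced; the remaining 6 items need at least 2 more sets (each remaining set adds at most 5) — so at least 3 sets are needed, and 3 is optimal.

3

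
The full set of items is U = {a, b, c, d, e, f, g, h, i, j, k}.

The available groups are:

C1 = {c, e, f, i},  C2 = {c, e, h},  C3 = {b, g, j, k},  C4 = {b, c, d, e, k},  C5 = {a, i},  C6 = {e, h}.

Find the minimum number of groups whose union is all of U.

5

Take {C1, C3, C4, C5, C6}. Their union is {a, b, c, d, e, f, g, h, i, j, k}, which is all 11 items.
No 4 of the 6 groups cover everything (all 15 combinations miss at least one item), so 5 is optimal.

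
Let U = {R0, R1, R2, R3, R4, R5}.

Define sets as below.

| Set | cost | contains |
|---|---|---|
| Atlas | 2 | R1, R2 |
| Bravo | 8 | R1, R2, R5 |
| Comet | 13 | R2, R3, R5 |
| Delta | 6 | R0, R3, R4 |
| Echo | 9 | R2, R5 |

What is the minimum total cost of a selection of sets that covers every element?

14

Bravo, Delta together cover every element (Bravo ∪ Delta = {R0, R1, R2, R3, R4, R5}); total cost 8 + 6 = 14.
The greedy pick Atlas, Delta, Bravo costs 16; no covering selection beats 14.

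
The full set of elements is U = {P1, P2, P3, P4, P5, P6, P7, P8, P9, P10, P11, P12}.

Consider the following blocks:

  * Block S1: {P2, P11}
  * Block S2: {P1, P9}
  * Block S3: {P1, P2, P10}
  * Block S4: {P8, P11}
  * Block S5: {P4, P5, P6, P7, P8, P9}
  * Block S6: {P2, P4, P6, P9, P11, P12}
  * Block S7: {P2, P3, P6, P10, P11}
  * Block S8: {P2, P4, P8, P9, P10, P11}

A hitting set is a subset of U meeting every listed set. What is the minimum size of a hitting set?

3

H = {P1, P9, P11} meets every block (each contains at least one member of H), and |H| = 3.
No choice of 2 elements meets every block, so 3 is the minimum.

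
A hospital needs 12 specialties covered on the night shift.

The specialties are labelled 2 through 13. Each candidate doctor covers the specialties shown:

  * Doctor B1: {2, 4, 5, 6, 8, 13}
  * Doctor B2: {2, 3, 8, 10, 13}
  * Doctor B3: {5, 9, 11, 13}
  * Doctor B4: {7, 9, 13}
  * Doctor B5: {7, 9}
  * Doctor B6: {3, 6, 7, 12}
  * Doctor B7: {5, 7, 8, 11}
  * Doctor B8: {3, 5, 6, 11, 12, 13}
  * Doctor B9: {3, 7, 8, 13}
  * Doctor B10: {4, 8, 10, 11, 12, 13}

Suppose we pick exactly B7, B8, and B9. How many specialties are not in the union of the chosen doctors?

4

Union of B7, B8, B9 = {3, 5, 6, 7, 8, 11, 12, 13}.
Not covered: 2, 4, 9, 10 — 4 specialties.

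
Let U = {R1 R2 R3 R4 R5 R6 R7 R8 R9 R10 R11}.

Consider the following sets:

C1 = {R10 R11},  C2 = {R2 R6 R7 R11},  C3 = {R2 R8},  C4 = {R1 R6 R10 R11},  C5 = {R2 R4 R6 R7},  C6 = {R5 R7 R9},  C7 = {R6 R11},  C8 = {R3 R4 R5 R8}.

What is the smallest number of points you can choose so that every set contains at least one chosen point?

3

Take H = {R2, R5, R11}. Each listed set contains at least one of these, so H is a hitting set of size 3.
The sets C3, C4, C6 are pairwise disjoint, so any hitting set needs a separate point for each — at least 3. Hence 3 is optimal.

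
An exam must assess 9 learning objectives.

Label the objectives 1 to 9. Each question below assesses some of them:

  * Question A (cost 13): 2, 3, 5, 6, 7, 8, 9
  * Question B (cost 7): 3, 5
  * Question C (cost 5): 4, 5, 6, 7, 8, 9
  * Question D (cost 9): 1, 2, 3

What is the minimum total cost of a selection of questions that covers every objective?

C, D together cover every objective (C ∪ D = {1, 2, 3, 4, 5, 6, 7, 8, 9}); total cost 5 + 9 = 14.
No covering selection has total cost below 14.

14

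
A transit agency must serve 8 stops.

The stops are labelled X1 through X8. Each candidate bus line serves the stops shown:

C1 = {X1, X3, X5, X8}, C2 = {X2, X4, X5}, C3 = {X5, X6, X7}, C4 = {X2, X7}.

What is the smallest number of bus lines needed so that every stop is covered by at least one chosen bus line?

Take {C1, C2, C3}. Their union is {X1, X2, X3, X4, X5, X6, X7, X8}, which is all 8 stops.
Only C1 contains X1, so C1 is forced; the remaining 4 stops need at least 2 more bus lines (each remaining bus line adds at most 2) — so at least 3 bus lines are needed, and 3 is optimal.

3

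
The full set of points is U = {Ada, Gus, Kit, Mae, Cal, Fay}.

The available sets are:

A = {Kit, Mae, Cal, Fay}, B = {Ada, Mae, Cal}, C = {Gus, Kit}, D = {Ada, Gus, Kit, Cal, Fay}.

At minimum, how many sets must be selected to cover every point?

2

A and D cover everything between them: the union {Ada, Gus, Kit, Mae, Cal, Fay} is all of U.
No single set has all 6 points (the largest, D, has 5), so 2 is optimal.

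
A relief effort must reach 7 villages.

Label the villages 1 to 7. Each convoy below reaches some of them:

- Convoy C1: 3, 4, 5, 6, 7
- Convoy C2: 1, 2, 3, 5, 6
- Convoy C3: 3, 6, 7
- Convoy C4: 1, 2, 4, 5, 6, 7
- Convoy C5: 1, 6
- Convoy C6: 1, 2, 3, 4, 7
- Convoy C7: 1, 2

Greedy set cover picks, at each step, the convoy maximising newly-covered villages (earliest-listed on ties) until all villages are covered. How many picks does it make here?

2

Greedy: pick C4 (covers 6 new) → pick C1 (covers 1 new). Total picks: 2.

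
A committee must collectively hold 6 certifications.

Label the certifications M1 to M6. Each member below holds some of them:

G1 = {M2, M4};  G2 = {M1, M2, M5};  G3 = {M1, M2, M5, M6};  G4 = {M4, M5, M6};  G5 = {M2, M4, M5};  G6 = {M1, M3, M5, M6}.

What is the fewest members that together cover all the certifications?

2

Take {G1, G6}. Their union is {M1, M2, M3, M4, M5, M6}, which is all 6 certifications.
No single member has all 6 certifications (the largest, G3, has 4), so 2 is optimal.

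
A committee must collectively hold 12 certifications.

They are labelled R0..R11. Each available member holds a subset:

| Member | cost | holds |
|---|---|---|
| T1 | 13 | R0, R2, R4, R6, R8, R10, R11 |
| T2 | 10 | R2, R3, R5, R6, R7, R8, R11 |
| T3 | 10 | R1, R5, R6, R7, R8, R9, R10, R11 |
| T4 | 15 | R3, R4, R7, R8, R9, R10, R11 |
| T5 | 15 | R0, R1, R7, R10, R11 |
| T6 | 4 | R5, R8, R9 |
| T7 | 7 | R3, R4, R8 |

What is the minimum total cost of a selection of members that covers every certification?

30

T1, T3, T7 together cover every certification (T1 ∪ T3 ∪ T7 = {R0, R1, R2, R3, R4, R5, R6, R7, R8, R9, R10, R11}); total cost 13 + 10 + 7 = 30.
No covering selection has total cost below 30.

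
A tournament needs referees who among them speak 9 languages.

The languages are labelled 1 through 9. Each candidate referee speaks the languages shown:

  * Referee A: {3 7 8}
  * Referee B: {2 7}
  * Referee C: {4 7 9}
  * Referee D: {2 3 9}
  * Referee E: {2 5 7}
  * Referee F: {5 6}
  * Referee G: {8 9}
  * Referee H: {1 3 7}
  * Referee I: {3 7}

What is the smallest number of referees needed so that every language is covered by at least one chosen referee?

5

A and C and E and F and H together: A ∪ C ∪ E ∪ F ∪ H = {1, 2, 3, 4, 5, 6, 7, 8, 9} — every language is covered.
No 4 of the 9 referees cover everything (all 126 combinations miss at least one language), so 5 is optimal.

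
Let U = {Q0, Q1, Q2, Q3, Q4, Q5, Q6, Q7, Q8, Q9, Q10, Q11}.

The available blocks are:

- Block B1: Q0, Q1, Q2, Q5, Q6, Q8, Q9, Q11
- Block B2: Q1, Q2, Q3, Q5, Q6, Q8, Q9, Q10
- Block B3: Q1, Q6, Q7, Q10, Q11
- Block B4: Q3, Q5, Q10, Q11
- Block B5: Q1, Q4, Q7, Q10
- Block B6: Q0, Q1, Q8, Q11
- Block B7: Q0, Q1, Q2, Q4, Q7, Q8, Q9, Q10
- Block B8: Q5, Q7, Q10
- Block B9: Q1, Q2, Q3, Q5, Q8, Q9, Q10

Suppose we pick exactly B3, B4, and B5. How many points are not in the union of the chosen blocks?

Union of B3, B4, B5 = {Q1, Q3, Q4, Q5, Q6, Q7, Q10, Q11}.
Not covered: Q0, Q2, Q8, Q9 — 4 points.

4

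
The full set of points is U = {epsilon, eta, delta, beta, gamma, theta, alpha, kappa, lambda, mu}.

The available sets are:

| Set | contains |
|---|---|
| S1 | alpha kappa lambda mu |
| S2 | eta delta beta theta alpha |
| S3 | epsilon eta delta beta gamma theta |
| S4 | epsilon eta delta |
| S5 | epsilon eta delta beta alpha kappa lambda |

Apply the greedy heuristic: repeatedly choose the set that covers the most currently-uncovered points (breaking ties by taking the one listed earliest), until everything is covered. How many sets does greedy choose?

3

Greedy: pick S5 (covers 7 new) → pick S3 (covers 2 new) → pick S1 (covers 1 new). Total picks: 3.
(The true minimum cover uses only 2 sets, so greedy is not optimal here.)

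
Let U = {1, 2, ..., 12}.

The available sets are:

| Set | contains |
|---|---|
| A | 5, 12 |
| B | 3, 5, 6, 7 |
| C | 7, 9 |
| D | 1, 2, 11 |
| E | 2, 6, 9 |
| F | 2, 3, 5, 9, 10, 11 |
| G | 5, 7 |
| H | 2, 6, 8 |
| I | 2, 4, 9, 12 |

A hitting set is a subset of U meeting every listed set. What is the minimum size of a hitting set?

T = {2, 5, 9} meets every set (each contains at least one member of T), and |T| = 3.
The sets A, C, D are pairwise disjoint, so any hitting set needs a separate item for each — at least 3. Hence 3 is optimal.

3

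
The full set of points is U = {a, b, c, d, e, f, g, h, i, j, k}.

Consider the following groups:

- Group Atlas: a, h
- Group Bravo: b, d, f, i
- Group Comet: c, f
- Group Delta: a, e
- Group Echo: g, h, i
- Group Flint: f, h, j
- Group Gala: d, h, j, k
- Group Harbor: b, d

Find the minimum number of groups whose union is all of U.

5

Comet, Delta, Echo, Gala, and Harbor cover everything between them: the union {a, b, c, d, e, f, g, h, i, j, k} is all of U.
No 4 of the 8 groups cover everything (all 70 combinations miss at least one point), so 5 is optimal.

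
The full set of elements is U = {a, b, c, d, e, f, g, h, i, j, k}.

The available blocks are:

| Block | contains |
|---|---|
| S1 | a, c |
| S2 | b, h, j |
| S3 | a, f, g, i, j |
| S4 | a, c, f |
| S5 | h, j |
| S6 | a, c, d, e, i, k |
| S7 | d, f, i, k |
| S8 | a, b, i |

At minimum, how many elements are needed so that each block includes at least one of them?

3

T = {a, d, j} meets every block (each contains at least one member of T), and |T| = 3.
The blocks S1, S2, S7 are pairwise disjoint, so any hitting set needs a separate element for each — at least 3. Hence 3 is optimal.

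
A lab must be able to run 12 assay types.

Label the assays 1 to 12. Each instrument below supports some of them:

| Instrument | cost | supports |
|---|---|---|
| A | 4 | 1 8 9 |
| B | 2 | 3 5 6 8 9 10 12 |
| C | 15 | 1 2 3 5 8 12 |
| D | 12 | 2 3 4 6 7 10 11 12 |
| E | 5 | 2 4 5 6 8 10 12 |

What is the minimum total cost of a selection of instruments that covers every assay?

18

A, B, D together cover every assay (A ∪ B ∪ D = {1, 2, 3, 4, 5, 6, 7, 8, 9, 10, 11, 12}); total cost 4 + 2 + 12 = 18.
The greedy pick B, E, A, D costs 23; no covering selection beats 18.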